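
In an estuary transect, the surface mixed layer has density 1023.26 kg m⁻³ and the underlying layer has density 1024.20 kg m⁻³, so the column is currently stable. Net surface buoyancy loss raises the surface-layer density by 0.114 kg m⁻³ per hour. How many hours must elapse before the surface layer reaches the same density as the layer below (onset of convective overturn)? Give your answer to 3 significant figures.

8.25 hours

Density deficit of the surface layer: 1024.20 − 1023.26 = 0.94 kg m⁻³.
Required change = 0.94 / 0.114 = 8.25 hours.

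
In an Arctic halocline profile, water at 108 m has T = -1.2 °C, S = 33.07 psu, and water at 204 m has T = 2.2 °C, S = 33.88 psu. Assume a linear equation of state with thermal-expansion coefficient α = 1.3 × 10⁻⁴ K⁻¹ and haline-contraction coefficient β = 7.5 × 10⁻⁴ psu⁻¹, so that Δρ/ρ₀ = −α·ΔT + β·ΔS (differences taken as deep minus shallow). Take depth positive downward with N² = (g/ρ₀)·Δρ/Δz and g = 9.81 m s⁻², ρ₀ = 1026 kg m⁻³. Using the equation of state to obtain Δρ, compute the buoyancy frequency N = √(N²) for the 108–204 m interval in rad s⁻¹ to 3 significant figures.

ΔT = +3.4 K, ΔS = +0.81 psu (deep − shallow).
Δρ/ρ₀ = −αΔT + βΔS = -4.42 × 10⁻⁴ + 6.075 × 10⁻⁴ = 1.655 × 10⁻⁴, so Δρ ≈ 0.1698 kg m⁻³.
N² = (g/ρ₀)·Δρ/Δz = g·(Δρ/ρ₀)/Δz = 9.81 × 1.655 × 10⁻⁴ / 96 = 1.6912 × 10⁻⁵ s⁻².
N = √(1.6912 × 10⁻⁵) = 4.1124 × 10⁻³ rad s⁻¹ ≈ 4.11 × 10⁻³ rad s⁻¹.

4.11 × 10⁻³ rad s⁻¹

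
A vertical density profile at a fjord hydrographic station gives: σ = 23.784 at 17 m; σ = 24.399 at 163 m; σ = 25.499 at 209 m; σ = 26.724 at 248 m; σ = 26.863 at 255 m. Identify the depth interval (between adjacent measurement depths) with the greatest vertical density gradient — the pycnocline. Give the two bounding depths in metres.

Compute the density gradient over each adjacent pair:
  17–163 m: Δρ/Δz = 0.615/146 = 4.2 × 10⁻³ kg m⁻⁴
  163–209 m: Δρ/Δz = 1.100/46 = 0.024 kg m⁻⁴
  209–248 m: Δρ/Δz = 1.225/39 = 0.031 kg m⁻⁴
  248–255 m: Δρ/Δz = 0.139/7 = 0.020 kg m⁻⁴
The largest gradient is in the 209–248 m interval — the pycnocline.

209–248 m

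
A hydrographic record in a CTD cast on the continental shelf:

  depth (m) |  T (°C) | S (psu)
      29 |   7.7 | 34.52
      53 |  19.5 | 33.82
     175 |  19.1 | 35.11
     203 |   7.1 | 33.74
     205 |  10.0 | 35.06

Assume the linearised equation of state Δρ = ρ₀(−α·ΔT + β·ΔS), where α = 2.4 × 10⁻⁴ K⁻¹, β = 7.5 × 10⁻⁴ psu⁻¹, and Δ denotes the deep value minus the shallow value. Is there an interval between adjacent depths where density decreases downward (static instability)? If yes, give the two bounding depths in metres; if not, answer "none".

Evaluate Δρ/ρ₀ = −αΔT + βΔS across each adjacent pair:
  29–53 m: −αΔT+βΔS = −(2.4 × 10⁻⁴)(+11.8)+(7.5 × 10⁻⁴)(-0.70) = -3.4 × 10⁻³ → UNSTABLE
  53–175 m: −αΔT+βΔS = −(2.4 × 10⁻⁴)(-0.4)+(7.5 × 10⁻⁴)(+1.29) = 1.1 × 10⁻³ → stable
  175–203 m: −αΔT+βΔS = −(2.4 × 10⁻⁴)(-12.0)+(7.5 × 10⁻⁴)(-1.37) = 1.9 × 10⁻³ → stable
  203–205 m: −αΔT+βΔS = −(2.4 × 10⁻⁴)(+2.9)+(7.5 × 10⁻⁴)(+1.32) = 2.9 × 10⁻⁴ → stable
The 29–53 m interval has Δρ < 0: lighter water underlies denser water.

29–53 m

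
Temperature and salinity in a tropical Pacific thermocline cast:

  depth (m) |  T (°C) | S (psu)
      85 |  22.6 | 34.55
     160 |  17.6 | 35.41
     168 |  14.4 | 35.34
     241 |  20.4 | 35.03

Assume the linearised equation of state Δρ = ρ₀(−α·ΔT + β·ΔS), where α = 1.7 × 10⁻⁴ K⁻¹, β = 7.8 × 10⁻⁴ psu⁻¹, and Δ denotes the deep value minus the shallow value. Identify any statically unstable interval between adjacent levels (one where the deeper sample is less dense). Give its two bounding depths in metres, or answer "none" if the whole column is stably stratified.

Evaluate Δρ/ρ₀ = −αΔT + βΔS across each adjacent pair:
  85–160 m: −αΔT+βΔS = −(1.7 × 10⁻⁴)(-5.0)+(7.8 × 10⁻⁴)(+0.86) = 1.5 × 10⁻³ → stable
  160–168 m: −αΔT+βΔS = −(1.7 × 10⁻⁴)(-3.2)+(7.8 × 10⁻⁴)(-0.07) = 4.9 × 10⁻⁴ → stable
  168–241 m: −αΔT+βΔS = −(1.7 × 10⁻⁴)(+6.0)+(7.8 × 10⁻⁴)(-0.31) = -1.3 × 10⁻³ → UNSTABLE
The 168–241 m interval has Δρ < 0: lighter water underlies denser water.

168–241 m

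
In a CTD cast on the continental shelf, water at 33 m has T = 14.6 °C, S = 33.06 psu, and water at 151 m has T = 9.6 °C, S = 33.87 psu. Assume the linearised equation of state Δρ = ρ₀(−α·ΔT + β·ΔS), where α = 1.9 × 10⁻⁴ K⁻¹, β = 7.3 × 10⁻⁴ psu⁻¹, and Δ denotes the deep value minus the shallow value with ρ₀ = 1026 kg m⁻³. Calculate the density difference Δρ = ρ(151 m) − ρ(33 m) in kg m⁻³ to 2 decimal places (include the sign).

ΔT = -5.0 K, ΔS = +0.81 psu (deep − shallow).
Δρ/ρ₀ = −(1.9 × 10⁻⁴)(-5.0) + (7.3 × 10⁻⁴)(+0.81) = 1.5413 × 10⁻³.
Δρ = 1026 × (1.5413 × 10⁻³) = +1.58 kg m⁻³.
Positive Δρ: denser below, stable.

+1.58 kg m⁻³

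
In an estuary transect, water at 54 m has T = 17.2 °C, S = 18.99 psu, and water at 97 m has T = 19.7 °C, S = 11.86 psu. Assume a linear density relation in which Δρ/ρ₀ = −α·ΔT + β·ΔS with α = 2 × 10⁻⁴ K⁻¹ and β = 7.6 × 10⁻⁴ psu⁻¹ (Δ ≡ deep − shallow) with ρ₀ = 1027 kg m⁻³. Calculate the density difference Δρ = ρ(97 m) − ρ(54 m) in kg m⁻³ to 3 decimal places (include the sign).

ΔT = +2.5 K, ΔS = -7.13 psu (deep − shallow).
Δρ/ρ₀ = −(2 × 10⁻⁴)(+2.5) + (7.6 × 10⁻⁴)(-7.13) = -5.9188 × 10⁻³.
Δρ = 1027 × (-5.9188 × 10⁻³) = -6.079 kg m⁻³.
Negative Δρ: lighter below, statically unstable.

-6.079 kg m⁻³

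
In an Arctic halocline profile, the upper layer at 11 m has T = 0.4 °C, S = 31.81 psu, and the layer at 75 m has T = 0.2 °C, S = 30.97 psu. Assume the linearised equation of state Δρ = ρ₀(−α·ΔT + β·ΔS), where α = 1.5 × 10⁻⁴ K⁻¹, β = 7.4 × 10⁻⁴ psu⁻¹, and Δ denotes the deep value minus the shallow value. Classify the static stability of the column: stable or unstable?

unstable

ΔT = 0.2 − 0.4 = -0.2 K and ΔS = 30.97 − 31.81 = -0.84 psu (deep − shallow).
−αΔT = 3.00 × 10⁻⁵; βΔS = -6.216 × 10⁻⁴; sum Δρ/ρ₀ = -5.916 × 10⁻⁴.
Δρ/ρ₀ < 0, so Δρ < 0: deeper water is lighter → statically unstable; the column would overturn.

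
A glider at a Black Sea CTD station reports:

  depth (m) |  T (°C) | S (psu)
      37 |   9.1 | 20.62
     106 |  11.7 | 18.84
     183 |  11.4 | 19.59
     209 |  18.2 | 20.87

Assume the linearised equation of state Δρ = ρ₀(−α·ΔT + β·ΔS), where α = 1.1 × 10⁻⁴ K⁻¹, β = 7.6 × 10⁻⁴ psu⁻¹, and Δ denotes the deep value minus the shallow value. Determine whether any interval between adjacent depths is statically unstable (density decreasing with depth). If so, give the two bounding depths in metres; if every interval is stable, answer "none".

Evaluate Δρ/ρ₀ = −αΔT + βΔS across each adjacent pair:
  37–106 m: −αΔT+βΔS = −(1.1 × 10⁻⁴)(+2.6)+(7.6 × 10⁻⁴)(-1.78) = -1.6 × 10⁻³ → UNSTABLE
  106–183 m: −αΔT+βΔS = −(1.1 × 10⁻⁴)(-0.3)+(7.6 × 10⁻⁴)(+0.75) = 6.0 × 10⁻⁴ → stable
  183–209 m: −αΔT+βΔS = −(1.1 × 10⁻⁴)(+6.8)+(7.6 × 10⁻⁴)(+1.28) = 2.2 × 10⁻⁴ → stable
The 37–106 m interval has Δρ < 0: lighter water underlies denser water.

37–106 m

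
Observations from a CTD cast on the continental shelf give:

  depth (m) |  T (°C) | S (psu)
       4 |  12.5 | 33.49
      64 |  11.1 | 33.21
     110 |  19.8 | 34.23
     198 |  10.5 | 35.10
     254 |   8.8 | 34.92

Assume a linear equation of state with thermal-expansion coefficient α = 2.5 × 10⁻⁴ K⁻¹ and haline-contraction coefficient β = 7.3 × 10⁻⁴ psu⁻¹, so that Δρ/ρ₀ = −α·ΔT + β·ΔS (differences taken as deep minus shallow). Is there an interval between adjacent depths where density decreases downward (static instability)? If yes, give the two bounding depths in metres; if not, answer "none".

Evaluate Δρ/ρ₀ = −αΔT + βΔS across each adjacent pair:
  4–64 m: −αΔT+βΔS = −(2.5 × 10⁻⁴)(-1.4)+(7.3 × 10⁻⁴)(-0.28) = 1.5 × 10⁻⁴ → stable
  64–110 m: −αΔT+βΔS = −(2.5 × 10⁻⁴)(+8.7)+(7.3 × 10⁻⁴)(+1.02) = -1.4 × 10⁻³ → UNSTABLE
  110–198 m: −αΔT+βΔS = −(2.5 × 10⁻⁴)(-9.3)+(7.3 × 10⁻⁴)(+0.87) = 3.0 × 10⁻³ → stable
  198–254 m: −αΔT+βΔS = −(2.5 × 10⁻⁴)(-1.7)+(7.3 × 10⁻⁴)(-0.18) = 2.9 × 10⁻⁴ → stable
The 64–110 m interval has Δρ < 0: lighter water underlies denser water.

64–110 m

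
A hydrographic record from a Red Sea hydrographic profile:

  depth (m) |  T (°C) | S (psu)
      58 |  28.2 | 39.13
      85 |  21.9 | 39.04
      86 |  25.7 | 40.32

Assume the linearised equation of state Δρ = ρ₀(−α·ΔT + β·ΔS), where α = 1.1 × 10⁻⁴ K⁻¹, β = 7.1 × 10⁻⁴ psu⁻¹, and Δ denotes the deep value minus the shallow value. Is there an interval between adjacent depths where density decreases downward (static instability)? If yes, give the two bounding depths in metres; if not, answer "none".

Evaluate Δρ/ρ₀ = −αΔT + βΔS across each adjacent pair:
  58–85 m: −αΔT+βΔS = −(1.1 × 10⁻⁴)(-6.3)+(7.1 × 10⁻⁴)(-0.09) = 6.3 × 10⁻⁴ → stable
  85–86 m: −αΔT+βΔS = −(1.1 × 10⁻⁴)(+3.8)+(7.1 × 10⁻⁴)(+1.28) = 4.9 × 10⁻⁴ → stable
Every interval has Δρ > 0: the column is stably stratified throughout.

none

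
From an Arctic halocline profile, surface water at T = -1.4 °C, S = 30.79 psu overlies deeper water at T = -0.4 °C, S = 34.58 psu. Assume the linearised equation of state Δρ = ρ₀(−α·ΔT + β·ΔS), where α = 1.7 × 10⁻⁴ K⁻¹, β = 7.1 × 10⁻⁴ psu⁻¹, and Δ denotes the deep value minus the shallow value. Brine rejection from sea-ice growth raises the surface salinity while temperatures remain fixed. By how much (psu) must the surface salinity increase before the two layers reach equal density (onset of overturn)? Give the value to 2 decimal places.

3.55 psu

Neutral buoyancy requires −α(T_deep − T_surf) + β(S_deep − S_surf′) = 0.
S_surf′ = S_deep − (α/β)·ΔT = 34.58 − (1.7 × 10⁻⁴/7.1 × 10⁻⁴)·(+1.0) = 34.3406 psu.
Increase required: 34.3406 − 30.79 = 3.5506 psu.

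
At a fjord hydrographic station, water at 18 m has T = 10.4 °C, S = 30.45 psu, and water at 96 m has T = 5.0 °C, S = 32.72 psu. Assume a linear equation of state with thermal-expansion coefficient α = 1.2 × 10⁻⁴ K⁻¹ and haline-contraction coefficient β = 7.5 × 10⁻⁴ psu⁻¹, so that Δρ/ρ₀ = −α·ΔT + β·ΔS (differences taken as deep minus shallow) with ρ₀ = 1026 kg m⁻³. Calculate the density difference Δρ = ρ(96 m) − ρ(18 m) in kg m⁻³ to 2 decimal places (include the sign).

ΔT = -5.4 K, ΔS = +2.27 psu (deep − shallow).
Δρ/ρ₀ = −(1.2 × 10⁻⁴)(-5.4) + (7.5 × 10⁻⁴)(+2.27) = 2.3505 × 10⁻³.
Δρ = 1026 × (2.3505 × 10⁻³) = +2.41 kg m⁻³.
Positive Δρ: denser below, stable.

+2.41 kg m⁻³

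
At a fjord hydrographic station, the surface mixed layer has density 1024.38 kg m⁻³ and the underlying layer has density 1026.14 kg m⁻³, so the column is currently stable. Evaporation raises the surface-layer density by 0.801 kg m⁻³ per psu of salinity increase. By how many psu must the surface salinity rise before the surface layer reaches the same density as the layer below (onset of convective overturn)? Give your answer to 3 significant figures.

Density deficit of the surface layer: 1026.14 − 1024.38 = 1.76 kg m⁻³.
Required change = 1.76 / 0.801 = 2.20 psu.

2.20 psu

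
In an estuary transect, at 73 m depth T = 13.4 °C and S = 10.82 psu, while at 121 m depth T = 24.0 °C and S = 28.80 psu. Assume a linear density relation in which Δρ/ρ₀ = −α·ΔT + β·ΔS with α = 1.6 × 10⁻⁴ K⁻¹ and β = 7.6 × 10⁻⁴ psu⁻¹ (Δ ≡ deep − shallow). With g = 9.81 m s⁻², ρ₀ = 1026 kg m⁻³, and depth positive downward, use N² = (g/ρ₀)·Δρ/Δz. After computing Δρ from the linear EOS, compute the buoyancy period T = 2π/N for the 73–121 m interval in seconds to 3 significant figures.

127 s

ΔT = +10.6 K, ΔS = +17.98 psu (deep − shallow).
Δρ/ρ₀ = −αΔT + βΔS = -1.696 × 10⁻³ + 0.0136648 = 0.0119688, so Δρ ≈ 12.28 kg m⁻³.
N² = (g/ρ₀)·Δρ/Δz = g·(Δρ/ρ₀)/Δz = 9.81 × 0.0119688 / 48 = 2.4461 × 10⁻³ s⁻².
N = √(2.4461 × 10⁻³) = 0.049458 rad s⁻¹ → T = 2π/N = 127.04 s ≈ 127 s.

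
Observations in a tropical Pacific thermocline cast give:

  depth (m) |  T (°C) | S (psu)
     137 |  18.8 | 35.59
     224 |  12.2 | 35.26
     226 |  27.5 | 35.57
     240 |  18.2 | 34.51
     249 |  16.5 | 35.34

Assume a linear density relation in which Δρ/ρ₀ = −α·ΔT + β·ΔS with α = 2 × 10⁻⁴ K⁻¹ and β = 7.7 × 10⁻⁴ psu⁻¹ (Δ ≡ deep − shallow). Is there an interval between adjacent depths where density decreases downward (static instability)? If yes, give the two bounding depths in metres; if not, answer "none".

Evaluate Δρ/ρ₀ = −αΔT + βΔS across each adjacent pair:
  137–224 m: −αΔT+βΔS = −(2 × 10⁻⁴)(-6.6)+(7.7 × 10⁻⁴)(-0.33) = 1.1 × 10⁻³ → stable
  224–226 m: −αΔT+βΔS = −(2 × 10⁻⁴)(+15.3)+(7.7 × 10⁻⁴)(+0.31) = -2.8 × 10⁻³ → UNSTABLE
  226–240 m: −αΔT+βΔS = −(2 × 10⁻⁴)(-9.3)+(7.7 × 10⁻⁴)(-1.06) = 1.0 × 10⁻³ → stable
  240–249 m: −αΔT+βΔS = −(2 × 10⁻⁴)(-1.7)+(7.7 × 10⁻⁴)(+0.83) = 9.8 × 10⁻⁴ → stable
The 224–226 m interval has Δρ < 0: lighter water underlies denser water.

224–226 m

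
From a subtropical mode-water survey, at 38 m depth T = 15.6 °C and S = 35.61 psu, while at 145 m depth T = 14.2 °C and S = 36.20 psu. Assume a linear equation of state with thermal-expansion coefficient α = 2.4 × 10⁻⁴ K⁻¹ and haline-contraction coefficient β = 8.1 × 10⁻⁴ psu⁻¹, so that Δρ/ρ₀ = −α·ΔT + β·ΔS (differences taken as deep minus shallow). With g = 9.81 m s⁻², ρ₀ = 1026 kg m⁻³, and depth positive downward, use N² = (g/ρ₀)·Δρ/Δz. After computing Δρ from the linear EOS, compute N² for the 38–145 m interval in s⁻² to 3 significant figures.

ΔT = -1.4 K, ΔS = +0.59 psu (deep − shallow).
Δρ/ρ₀ = −αΔT + βΔS = 3.36 × 10⁻⁴ + 4.779 × 10⁻⁴ = 8.139 × 10⁻⁴, so Δρ ≈ 0.8351 kg m⁻³.
N² = (g/ρ₀)·Δρ/Δz = g·(Δρ/ρ₀)/Δz = 9.81 × 8.139 × 10⁻⁴ / 107 = 7.4620 × 10⁻⁵ s⁻² ≈ 7.46 × 10⁻⁵ s⁻².

7.46 × 10⁻⁵ s⁻²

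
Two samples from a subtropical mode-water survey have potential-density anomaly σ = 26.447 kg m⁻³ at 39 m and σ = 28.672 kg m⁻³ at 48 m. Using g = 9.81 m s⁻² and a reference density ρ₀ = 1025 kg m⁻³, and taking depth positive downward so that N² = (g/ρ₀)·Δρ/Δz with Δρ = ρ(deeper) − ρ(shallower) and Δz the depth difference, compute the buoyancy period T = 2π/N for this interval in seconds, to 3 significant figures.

Δρ = 1028.672 − 1026.447 = 2.225 kg m⁻³ over Δz = 48 − 39 = 9 m.
N² = (9.81/1025) × (2.225/9) = 2.3661 × 10⁻³ s⁻².
N = √(2.3661 × 10⁻³) = 0.048643 rad s⁻¹, so T = 2π/N = 129.17 s ≈ 129 s.
Since Δρ > 0 the layer is stably stratified.

129 s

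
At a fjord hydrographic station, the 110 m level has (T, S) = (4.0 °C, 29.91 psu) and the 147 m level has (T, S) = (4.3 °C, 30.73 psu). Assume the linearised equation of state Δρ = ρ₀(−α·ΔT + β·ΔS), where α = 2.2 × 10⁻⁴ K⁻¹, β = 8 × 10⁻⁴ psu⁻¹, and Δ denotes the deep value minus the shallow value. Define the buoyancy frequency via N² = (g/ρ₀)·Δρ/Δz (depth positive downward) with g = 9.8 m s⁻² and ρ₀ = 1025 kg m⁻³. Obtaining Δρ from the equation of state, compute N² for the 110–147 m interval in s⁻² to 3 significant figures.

ΔT = +0.3 K, ΔS = +0.82 psu (deep − shallow).
Δρ/ρ₀ = −αΔT + βΔS = -6.60 × 10⁻⁵ + 6.56 × 10⁻⁴ = 5.90 × 10⁻⁴, so Δρ ≈ 0.6048 kg m⁻³.
N² = (g/ρ₀)·Δρ/Δz = g·(Δρ/ρ₀)/Δz = 9.8 × 5.90 × 10⁻⁴ / 37 = 1.5627 × 10⁻⁴ s⁻² ≈ 1.56 × 10⁻⁴ s⁻².

1.56 × 10⁻⁴ s⁻²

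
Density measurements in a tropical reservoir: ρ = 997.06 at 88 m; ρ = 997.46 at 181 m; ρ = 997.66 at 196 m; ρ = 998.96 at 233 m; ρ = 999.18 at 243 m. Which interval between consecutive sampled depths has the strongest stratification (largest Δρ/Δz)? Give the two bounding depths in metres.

Compute the density gradient over each adjacent pair:
  88–181 m: Δρ/Δz = 0.40/93 = 4.3 × 10⁻³ kg m⁻⁴
  181–196 m: Δρ/Δz = 0.20/15 = 0.013 kg m⁻⁴
  196–233 m: Δρ/Δz = 1.30/37 = 0.035 kg m⁻⁴
  233–243 m: Δρ/Δz = 0.22/10 = 0.022 kg m⁻⁴
The largest gradient is in the 196–233 m interval — the pycnocline.

196–233 m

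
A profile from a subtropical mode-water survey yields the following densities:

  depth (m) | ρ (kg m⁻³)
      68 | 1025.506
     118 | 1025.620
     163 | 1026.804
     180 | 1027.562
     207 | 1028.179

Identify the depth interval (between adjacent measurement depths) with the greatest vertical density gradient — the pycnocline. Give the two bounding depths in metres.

163–180 m

Compute the density gradient over each adjacent pair:
  68–118 m: Δρ/Δz = 0.114/50 = 2.3 × 10⁻³ kg m⁻⁴
  118–163 m: Δρ/Δz = 1.184/45 = 0.026 kg m⁻⁴
  163–180 m: Δρ/Δz = 0.758/17 = 0.045 kg m⁻⁴
  180–207 m: Δρ/Δz = 0.617/27 = 0.023 kg m⁻⁴
The largest gradient is in the 163–180 m interval — the pycnocline.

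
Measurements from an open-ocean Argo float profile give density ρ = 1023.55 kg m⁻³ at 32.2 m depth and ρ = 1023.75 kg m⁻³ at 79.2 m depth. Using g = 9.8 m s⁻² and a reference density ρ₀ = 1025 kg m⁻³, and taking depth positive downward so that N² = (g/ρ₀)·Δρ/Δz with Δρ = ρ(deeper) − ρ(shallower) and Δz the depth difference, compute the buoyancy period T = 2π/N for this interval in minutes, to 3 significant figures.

Δρ = 1023.75 − 1023.55 = 0.20 kg m⁻³ over Δz = 79.2 − 32.2 = 47 m.
N² = (9.8/1025) × (0.20/47) = 4.0685 × 10⁻⁵ s⁻².
N = √(4.0685 × 10⁻⁵) = 6.3785 × 10⁻³ rad s⁻¹, so T = 2π/N = 985.06 s = 16.418 min ≈ 16.4 min.

16.4 min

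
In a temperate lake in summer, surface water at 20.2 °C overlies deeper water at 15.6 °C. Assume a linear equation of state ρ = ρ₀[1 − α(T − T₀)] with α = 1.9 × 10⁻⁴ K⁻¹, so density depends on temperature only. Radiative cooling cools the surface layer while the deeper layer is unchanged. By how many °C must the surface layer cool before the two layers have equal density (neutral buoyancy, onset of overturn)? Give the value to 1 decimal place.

With temperature the only control, equal density requires T_surf′ = T_deep.
T_surf′ = 15.6 °C.
Cooling required: 20.2 − 15.6 = 4.6 °C.

4.6 °C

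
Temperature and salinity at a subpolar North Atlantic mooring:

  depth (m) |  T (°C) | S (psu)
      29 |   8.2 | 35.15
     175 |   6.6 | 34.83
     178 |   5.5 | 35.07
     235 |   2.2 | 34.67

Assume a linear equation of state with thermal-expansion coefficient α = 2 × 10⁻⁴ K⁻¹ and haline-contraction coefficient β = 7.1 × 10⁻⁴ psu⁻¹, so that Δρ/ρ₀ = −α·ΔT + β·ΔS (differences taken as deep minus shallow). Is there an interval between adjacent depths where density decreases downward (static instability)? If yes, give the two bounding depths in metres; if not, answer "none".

none

Evaluate Δρ/ρ₀ = −αΔT + βΔS across each adjacent pair:
  29–175 m: −αΔT+βΔS = −(2 × 10⁻⁴)(-1.6)+(7.1 × 10⁻⁴)(-0.32) = 9.3 × 10⁻⁵ → stable
  175–178 m: −αΔT+βΔS = −(2 × 10⁻⁴)(-1.1)+(7.1 × 10⁻⁴)(+0.24) = 3.9 × 10⁻⁴ → stable
  178–235 m: −αΔT+βΔS = −(2 × 10⁻⁴)(-3.3)+(7.1 × 10⁻⁴)(-0.40) = 3.8 × 10⁻⁴ → stable
Every interval has Δρ > 0: the column is stably stratified throughout.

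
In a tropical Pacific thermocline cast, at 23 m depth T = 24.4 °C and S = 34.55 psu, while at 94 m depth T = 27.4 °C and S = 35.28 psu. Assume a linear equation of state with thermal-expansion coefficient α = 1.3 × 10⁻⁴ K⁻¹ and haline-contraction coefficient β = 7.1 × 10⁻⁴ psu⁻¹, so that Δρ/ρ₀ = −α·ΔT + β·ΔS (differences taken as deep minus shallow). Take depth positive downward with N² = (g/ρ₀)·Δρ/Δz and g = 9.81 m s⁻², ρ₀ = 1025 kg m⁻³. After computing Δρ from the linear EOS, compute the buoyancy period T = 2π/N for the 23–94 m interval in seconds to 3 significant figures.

ΔT = +3.0 K, ΔS = +0.73 psu (deep − shallow).
Δρ/ρ₀ = −αΔT + βΔS = -3.90 × 10⁻⁴ + 5.183 × 10⁻⁴ = 1.283 × 10⁻⁴, so Δρ ≈ 0.1315 kg m⁻³.
N² = (g/ρ₀)·Δρ/Δz = g·(Δρ/ρ₀)/Δz = 9.81 × 1.283 × 10⁻⁴ / 71 = 1.7727 × 10⁻⁵ s⁻².
N = √(1.7727 × 10⁻⁵) = 4.2103 × 10⁻³ rad s⁻¹ → T = 2π/N = 1.4923 × 10³ s ≈ 1.49 × 10³ s.

1.49 × 10³ s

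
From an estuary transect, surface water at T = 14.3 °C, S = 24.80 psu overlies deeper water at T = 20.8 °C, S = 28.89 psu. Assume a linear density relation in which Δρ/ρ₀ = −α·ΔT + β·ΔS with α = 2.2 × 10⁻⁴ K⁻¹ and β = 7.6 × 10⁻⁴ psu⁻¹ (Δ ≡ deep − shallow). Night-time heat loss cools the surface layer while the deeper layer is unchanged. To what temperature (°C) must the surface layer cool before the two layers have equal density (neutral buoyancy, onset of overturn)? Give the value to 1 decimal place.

6.7 °C

Neutral buoyancy requires Δρ = 0, i.e. −α(T_deep − T_surf′) + β(S_deep − S_surf) = 0.
T_surf′ = T_deep − (β/α)·ΔS = 20.8 − (7.6 × 10⁻⁴/2.2 × 10⁻⁴)·(+4.09) = 6.671 °C.
Cooling required: 14.3 − (6.671) = 7.629 °C.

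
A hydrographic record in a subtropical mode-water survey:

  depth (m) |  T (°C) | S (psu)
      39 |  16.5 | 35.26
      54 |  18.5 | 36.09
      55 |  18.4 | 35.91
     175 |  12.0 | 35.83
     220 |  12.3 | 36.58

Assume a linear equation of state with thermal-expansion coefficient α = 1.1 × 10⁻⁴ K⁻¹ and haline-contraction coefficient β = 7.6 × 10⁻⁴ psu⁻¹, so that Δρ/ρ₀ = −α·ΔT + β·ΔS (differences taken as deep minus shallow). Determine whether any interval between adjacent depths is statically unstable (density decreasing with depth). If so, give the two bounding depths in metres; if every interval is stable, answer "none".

Evaluate Δρ/ρ₀ = −αΔT + βΔS across each adjacent pair:
  39–54 m: −αΔT+βΔS = −(1.1 × 10⁻⁴)(+2.0)+(7.6 × 10⁻⁴)(+0.83) = 4.1 × 10⁻⁴ → stable
  54–55 m: −αΔT+βΔS = −(1.1 × 10⁻⁴)(-0.1)+(7.6 × 10⁻⁴)(-0.18) = -1.3 × 10⁻⁴ → UNSTABLE
  55–175 m: −αΔT+βΔS = −(1.1 × 10⁻⁴)(-6.4)+(7.6 × 10⁻⁴)(-0.08) = 6.4 × 10⁻⁴ → stable
  175–220 m: −αΔT+βΔS = −(1.1 × 10⁻⁴)(+0.3)+(7.6 × 10⁻⁴)(+0.75) = 5.4 × 10⁻⁴ → stable
The 54–55 m interval has Δρ < 0: lighter water underlies denser water.

54–55 m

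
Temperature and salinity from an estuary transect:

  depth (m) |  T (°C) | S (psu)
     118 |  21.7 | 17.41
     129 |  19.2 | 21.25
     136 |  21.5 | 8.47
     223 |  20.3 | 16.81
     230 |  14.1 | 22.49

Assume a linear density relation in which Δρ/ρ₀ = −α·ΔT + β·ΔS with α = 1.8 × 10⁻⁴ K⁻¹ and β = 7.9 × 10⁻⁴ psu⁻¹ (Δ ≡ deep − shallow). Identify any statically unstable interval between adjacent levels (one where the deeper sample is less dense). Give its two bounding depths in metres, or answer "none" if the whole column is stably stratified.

129–136 m

Evaluate Δρ/ρ₀ = −αΔT + βΔS across each adjacent pair:
  118–129 m: −αΔT+βΔS = −(1.8 × 10⁻⁴)(-2.5)+(7.9 × 10⁻⁴)(+3.84) = 3.5 × 10⁻³ → stable
  129–136 m: −αΔT+βΔS = −(1.8 × 10⁻⁴)(+2.3)+(7.9 × 10⁻⁴)(-12.78) = -0.011 → UNSTABLE
  136–223 m: −αΔT+βΔS = −(1.8 × 10⁻⁴)(-1.2)+(7.9 × 10⁻⁴)(+8.34) = 6.8 × 10⁻³ → stable
  223–230 m: −αΔT+βΔS = −(1.8 × 10⁻⁴)(-6.2)+(7.9 × 10⁻⁴)(+5.68) = 5.6 × 10⁻³ → stable
The 129–136 m interval has Δρ < 0: lighter water underlies denser water.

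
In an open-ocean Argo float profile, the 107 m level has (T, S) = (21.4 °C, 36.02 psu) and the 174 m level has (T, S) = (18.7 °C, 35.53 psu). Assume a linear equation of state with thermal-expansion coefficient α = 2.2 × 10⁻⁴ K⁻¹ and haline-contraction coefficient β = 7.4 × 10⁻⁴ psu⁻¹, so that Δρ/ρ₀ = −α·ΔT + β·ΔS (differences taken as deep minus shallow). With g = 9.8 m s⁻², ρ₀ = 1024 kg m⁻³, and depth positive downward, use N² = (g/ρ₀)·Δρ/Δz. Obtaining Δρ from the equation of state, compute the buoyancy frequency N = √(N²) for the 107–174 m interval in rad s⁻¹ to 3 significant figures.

ΔT = -2.7 K, ΔS = -0.49 psu (deep − shallow).
Δρ/ρ₀ = −αΔT + βΔS = 5.94 × 10⁻⁴ − 3.626 × 10⁻⁴ = 2.314 × 10⁻⁴, so Δρ ≈ 0.2370 kg m⁻³.
N² = (g/ρ₀)·Δρ/Δz = g·(Δρ/ρ₀)/Δz = 9.8 × 2.314 × 10⁻⁴ / 67 = 3.3847 × 10⁻⁵ s⁻².
N = √(3.3847 × 10⁻⁵) = 5.8178 × 10⁻³ rad s⁻¹ ≈ 5.82 × 10⁻³ rad s⁻¹.

5.82 × 10⁻³ rad s⁻¹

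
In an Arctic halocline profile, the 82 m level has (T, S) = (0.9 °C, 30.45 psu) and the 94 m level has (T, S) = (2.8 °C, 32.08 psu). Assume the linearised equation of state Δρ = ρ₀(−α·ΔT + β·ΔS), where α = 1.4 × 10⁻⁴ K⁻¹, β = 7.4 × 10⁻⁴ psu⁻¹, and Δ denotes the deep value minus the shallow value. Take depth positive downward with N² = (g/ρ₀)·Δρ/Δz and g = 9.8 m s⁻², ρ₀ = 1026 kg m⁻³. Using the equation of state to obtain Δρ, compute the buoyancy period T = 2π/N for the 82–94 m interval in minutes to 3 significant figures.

3.78 min

ΔT = +1.9 K, ΔS = +1.63 psu (deep − shallow).
Δρ/ρ₀ = −αΔT + βΔS = -2.66 × 10⁻⁴ + 1.2062 × 10⁻³ = 9.402 × 10⁻⁴, so Δρ ≈ 0.9646 kg m⁻³.
N² = (g/ρ₀)·Δρ/Δz = g·(Δρ/ρ₀)/Δz = 9.8 × 9.402 × 10⁻⁴ / 12 = 7.6783 × 10⁻⁴ s⁻².
N = √(7.6783 × 10⁻⁴) = 0.027710 rad s⁻¹ → T = 2π/N = 226.75 s = 3.7792 min ≈ 3.78 min.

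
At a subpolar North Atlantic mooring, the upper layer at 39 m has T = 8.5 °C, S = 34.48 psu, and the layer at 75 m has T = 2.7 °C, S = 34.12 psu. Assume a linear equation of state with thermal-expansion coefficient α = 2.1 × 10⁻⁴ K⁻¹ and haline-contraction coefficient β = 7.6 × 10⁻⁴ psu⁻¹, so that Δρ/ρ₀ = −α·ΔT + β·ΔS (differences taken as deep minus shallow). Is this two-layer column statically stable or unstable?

ΔT = 2.7 − 8.5 = -5.8 K and ΔS = 34.12 − 34.48 = -0.36 psu (deep − shallow).
−αΔT = 1.218 × 10⁻³; βΔS = -2.736 × 10⁻⁴; sum Δρ/ρ₀ = 9.444 × 10⁻⁴.
Δρ/ρ₀ > 0, so Δρ > 0: deeper water is denser → statically stable.

stable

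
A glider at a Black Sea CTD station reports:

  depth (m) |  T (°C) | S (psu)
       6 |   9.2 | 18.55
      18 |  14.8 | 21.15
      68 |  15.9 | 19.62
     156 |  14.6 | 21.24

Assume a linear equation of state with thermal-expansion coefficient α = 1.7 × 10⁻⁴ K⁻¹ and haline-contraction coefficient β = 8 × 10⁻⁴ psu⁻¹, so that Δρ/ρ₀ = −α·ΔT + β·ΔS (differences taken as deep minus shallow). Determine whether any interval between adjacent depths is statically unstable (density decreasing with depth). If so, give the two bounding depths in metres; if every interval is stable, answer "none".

Evaluate Δρ/ρ₀ = −αΔT + βΔS across each adjacent pair:
  6–18 m: −αΔT+βΔS = −(1.7 × 10⁻⁴)(+5.6)+(8 × 10⁻⁴)(+2.60) = 1.1 × 10⁻³ → stable
  18–68 m: −αΔT+βΔS = −(1.7 × 10⁻⁴)(+1.1)+(8 × 10⁻⁴)(-1.53) = -1.4 × 10⁻³ → UNSTABLE
  68–156 m: −αΔT+βΔS = −(1.7 × 10⁻⁴)(-1.3)+(8 × 10⁻⁴)(+1.62) = 1.5 × 10⁻³ → stable
The 18–68 m interval has Δρ < 0: lighter water underlies denser water.

18–68 m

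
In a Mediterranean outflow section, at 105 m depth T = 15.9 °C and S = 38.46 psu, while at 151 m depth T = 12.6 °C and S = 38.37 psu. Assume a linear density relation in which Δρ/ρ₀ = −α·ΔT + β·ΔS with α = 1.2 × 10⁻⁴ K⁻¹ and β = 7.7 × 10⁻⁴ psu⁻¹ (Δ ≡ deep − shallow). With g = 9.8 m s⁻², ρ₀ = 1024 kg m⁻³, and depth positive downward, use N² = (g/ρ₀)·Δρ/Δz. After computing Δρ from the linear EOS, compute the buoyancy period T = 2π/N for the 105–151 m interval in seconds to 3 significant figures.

ΔT = -3.3 K, ΔS = -0.09 psu (deep − shallow).
Δρ/ρ₀ = −αΔT + βΔS = 3.96 × 10⁻⁴ − 6.93 × 10⁻⁵ = 3.267 × 10⁻⁴, so Δρ ≈ 0.3345 kg m⁻³.
N² = (g/ρ₀)·Δρ/Δz = g·(Δρ/ρ₀)/Δz = 9.8 × 3.267 × 10⁻⁴ / 46 = 6.9601 × 10⁻⁵ s⁻².
N = √(6.9601 × 10⁻⁵) = 8.3427 × 10⁻³ rad s⁻¹ → T = 2π/N = 753.14 s ≈ 753 s.

753 s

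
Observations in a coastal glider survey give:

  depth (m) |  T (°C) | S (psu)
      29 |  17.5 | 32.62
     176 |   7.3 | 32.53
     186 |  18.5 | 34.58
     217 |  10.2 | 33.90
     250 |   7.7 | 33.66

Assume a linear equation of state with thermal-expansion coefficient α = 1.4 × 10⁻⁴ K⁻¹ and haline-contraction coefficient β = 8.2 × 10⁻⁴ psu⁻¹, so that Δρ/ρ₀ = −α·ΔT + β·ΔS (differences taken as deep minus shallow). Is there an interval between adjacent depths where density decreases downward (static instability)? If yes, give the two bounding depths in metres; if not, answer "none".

none

Evaluate Δρ/ρ₀ = −αΔT + βΔS across each adjacent pair:
  29–176 m: −αΔT+βΔS = −(1.4 × 10⁻⁴)(-10.2)+(8.2 × 10⁻⁴)(-0.09) = 1.4 × 10⁻³ → stable
  176–186 m: −αΔT+βΔS = −(1.4 × 10⁻⁴)(+11.2)+(8.2 × 10⁻⁴)(+2.05) = 1.1 × 10⁻⁴ → stable
  186–217 m: −αΔT+βΔS = −(1.4 × 10⁻⁴)(-8.3)+(8.2 × 10⁻⁴)(-0.68) = 6.0 × 10⁻⁴ → stable
  217–250 m: −αΔT+βΔS = −(1.4 × 10⁻⁴)(-2.5)+(8.2 × 10⁻⁴)(-0.24) = 1.5 × 10⁻⁴ → stable
Every interval has Δρ > 0: the column is stably stratified throughout.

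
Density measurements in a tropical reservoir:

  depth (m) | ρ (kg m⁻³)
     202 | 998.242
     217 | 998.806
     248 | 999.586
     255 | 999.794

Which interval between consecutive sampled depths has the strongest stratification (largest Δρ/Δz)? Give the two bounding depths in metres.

202–217 m

Compute the density gradient over each adjacent pair:
  202–217 m: Δρ/Δz = 0.564/15 = 0.038 kg m⁻⁴
  217–248 m: Δρ/Δz = 0.780/31 = 0.025 kg m⁻⁴
  248–255 m: Δρ/Δz = 0.208/7 = 0.030 kg m⁻⁴
The largest gradient is in the 202–217 m interval — the pycnocline.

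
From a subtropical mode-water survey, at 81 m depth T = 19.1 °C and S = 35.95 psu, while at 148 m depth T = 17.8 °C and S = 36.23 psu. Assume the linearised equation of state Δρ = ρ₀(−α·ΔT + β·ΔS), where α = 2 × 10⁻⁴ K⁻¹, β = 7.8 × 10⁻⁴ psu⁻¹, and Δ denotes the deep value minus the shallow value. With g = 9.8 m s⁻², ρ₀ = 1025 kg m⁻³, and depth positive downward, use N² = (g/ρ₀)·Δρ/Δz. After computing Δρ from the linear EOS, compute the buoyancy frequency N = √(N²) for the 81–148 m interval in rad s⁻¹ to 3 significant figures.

ΔT = -1.3 K, ΔS = +0.28 psu (deep − shallow).
Δρ/ρ₀ = −αΔT + βΔS = 2.60 × 10⁻⁴ + 2.184 × 10⁻⁴ = 4.784 × 10⁻⁴, so Δρ ≈ 0.4904 kg m⁻³.
N² = (g/ρ₀)·Δρ/Δz = g·(Δρ/ρ₀)/Δz = 9.8 × 4.784 × 10⁻⁴ / 67 = 6.9975 × 10⁻⁵ s⁻².
N = √(6.9975 × 10⁻⁵) = 8.3651 × 10⁻³ rad s⁻¹ ≈ 8.37 × 10⁻³ rad s⁻¹.

8.37 × 10⁻³ rad s⁻¹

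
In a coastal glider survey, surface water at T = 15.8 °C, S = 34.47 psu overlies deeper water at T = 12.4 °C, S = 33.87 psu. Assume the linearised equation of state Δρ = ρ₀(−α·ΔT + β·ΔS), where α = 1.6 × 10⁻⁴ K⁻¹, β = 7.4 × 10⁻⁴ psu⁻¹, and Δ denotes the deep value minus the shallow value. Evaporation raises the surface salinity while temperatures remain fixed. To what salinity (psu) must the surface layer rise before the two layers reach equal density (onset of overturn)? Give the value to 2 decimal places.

Neutral buoyancy requires −α(T_deep − T_surf) + β(S_deep − S_surf′) = 0.
S_surf′ = S_deep − (α/β)·ΔT = 33.87 − (1.6 × 10⁻⁴/7.4 × 10⁻⁴)·(-3.4) = 34.6051 psu.
Increase required: 34.6051 − 34.47 = 0.1351 psu.

34.61 psu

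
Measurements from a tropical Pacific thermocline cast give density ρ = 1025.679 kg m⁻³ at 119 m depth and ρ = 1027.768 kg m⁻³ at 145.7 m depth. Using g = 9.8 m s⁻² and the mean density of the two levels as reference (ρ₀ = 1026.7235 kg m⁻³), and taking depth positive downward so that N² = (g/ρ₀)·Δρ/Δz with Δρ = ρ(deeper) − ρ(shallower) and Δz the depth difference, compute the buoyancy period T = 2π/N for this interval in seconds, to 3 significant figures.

Δρ = 1027.768 − 1025.679 = 2.089 kg m⁻³ over Δz = 145.7 − 119 = 26.7 m.
N² = (9.8/1026.7235) × (2.089/26.7) = 7.4679 × 10⁻⁴ s⁻².
N = √(7.4679 × 10⁻⁴) = 0.027327 rad s⁻¹, so T = 2π/N = 229.93 s ≈ 230 s.

230 s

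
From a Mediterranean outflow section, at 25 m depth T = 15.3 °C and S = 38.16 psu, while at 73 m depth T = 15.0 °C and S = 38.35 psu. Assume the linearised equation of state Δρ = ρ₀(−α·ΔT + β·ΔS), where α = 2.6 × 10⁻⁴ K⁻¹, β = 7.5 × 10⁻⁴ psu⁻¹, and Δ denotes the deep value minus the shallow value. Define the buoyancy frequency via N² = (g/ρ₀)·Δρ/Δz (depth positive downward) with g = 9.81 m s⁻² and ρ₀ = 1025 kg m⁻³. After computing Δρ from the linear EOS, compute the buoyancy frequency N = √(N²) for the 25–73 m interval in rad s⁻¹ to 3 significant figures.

ΔT = -0.3 K, ΔS = +0.19 psu (deep − shallow).
Δρ/ρ₀ = −αΔT + βΔS = 7.80 × 10⁻⁵ + 1.425 × 10⁻⁴ = 2.205 × 10⁻⁴, so Δρ ≈ 0.2260 kg m⁻³.
N² = (g/ρ₀)·Δρ/Δz = g·(Δρ/ρ₀)/Δz = 9.81 × 2.205 × 10⁻⁴ / 48 = 4.5065 × 10⁻⁵ s⁻².
N = √(4.5065 × 10⁻⁵) = 6.7130 × 10⁻³ rad s⁻¹ ≈ 6.71 × 10⁻³ rad s⁻¹.

6.71 × 10⁻³ rad s⁻¹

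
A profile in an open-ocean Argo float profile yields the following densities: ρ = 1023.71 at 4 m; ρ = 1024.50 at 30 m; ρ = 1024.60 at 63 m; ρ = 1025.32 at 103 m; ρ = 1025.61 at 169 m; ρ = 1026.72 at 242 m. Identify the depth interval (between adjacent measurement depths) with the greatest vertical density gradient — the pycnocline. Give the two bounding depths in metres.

Compute the density gradient over each adjacent pair:
  4–30 m: Δρ/Δz = 0.79/26 = 0.030 kg m⁻⁴
  30–63 m: Δρ/Δz = 0.10/33 = 3.0 × 10⁻³ kg m⁻⁴
  63–103 m: Δρ/Δz = 0.72/40 = 0.018 kg m⁻⁴
  103–169 m: Δρ/Δz = 0.29/66 = 4.4 × 10⁻³ kg m⁻⁴
  169–242 m: Δρ/Δz = 1.11/73 = 0.015 kg m⁻⁴
The largest gradient is in the 4–30 m interval — the pycnocline.

4–30 m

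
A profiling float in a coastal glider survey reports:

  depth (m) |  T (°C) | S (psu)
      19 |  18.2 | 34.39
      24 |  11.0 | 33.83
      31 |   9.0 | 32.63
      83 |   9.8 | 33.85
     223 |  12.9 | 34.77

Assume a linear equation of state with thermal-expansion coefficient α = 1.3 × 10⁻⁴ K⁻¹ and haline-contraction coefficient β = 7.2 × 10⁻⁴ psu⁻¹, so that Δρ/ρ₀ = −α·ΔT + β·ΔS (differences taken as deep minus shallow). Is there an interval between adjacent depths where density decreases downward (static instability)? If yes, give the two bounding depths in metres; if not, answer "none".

Evaluate Δρ/ρ₀ = −αΔT + βΔS across each adjacent pair:
  19–24 m: −αΔT+βΔS = −(1.3 × 10⁻⁴)(-7.2)+(7.2 × 10⁻⁴)(-0.56) = 5.3 × 10⁻⁴ → stable
  24–31 m: −αΔT+βΔS = −(1.3 × 10⁻⁴)(-2.0)+(7.2 × 10⁻⁴)(-1.20) = -6.0 × 10⁻⁴ → UNSTABLE
  31–83 m: −αΔT+βΔS = −(1.3 × 10⁻⁴)(+0.8)+(7.2 × 10⁻⁴)(+1.22) = 7.7 × 10⁻⁴ → stable
  83–223 m: −αΔT+βΔS = −(1.3 × 10⁻⁴)(+3.1)+(7.2 × 10⁻⁴)(+0.92) = 2.6 × 10⁻⁴ → stable
The 24–31 m interval has Δρ < 0: lighter water underlies denser water.

24–31 m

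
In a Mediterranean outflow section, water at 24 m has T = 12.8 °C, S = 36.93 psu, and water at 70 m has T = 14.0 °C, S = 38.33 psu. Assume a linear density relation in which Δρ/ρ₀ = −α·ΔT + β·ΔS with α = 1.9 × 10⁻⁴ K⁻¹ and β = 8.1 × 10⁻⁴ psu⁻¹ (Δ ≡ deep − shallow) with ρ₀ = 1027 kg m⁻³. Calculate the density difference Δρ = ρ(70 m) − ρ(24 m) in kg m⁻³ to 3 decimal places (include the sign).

ΔT = +1.2 K, ΔS = +1.40 psu (deep − shallow).
Δρ/ρ₀ = −(1.9 × 10⁻⁴)(+1.2) + (8.1 × 10⁻⁴)(+1.40) = 9.06 × 10⁻⁴.
Δρ = 1027 × (9.06 × 10⁻⁴) = +0.930 kg m⁻³.
Positive Δρ: denser below, stable.

+0.930 kg m⁻³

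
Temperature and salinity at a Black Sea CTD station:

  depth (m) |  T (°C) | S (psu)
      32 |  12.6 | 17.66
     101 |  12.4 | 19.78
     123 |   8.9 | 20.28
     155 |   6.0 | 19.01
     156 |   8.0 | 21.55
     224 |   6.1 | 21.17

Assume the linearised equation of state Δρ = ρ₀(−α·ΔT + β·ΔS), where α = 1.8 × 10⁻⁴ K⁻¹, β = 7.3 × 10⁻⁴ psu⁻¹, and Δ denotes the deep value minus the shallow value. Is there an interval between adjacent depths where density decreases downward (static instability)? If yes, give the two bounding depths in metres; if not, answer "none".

123–155 m

Evaluate Δρ/ρ₀ = −αΔT + βΔS across each adjacent pair:
  32–101 m: −αΔT+βΔS = −(1.8 × 10⁻⁴)(-0.2)+(7.3 × 10⁻⁴)(+2.12) = 1.6 × 10⁻³ → stable
  101–123 m: −αΔT+βΔS = −(1.8 × 10⁻⁴)(-3.5)+(7.3 × 10⁻⁴)(+0.50) = 1.0 × 10⁻³ → stable
  123–155 m: −αΔT+βΔS = −(1.8 × 10⁻⁴)(-2.9)+(7.3 × 10⁻⁴)(-1.27) = -4.1 × 10⁻⁴ → UNSTABLE
  155–156 m: −αΔT+βΔS = −(1.8 × 10⁻⁴)(+2.0)+(7.3 × 10⁻⁴)(+2.54) = 1.5 × 10⁻³ → stable
  156–224 m: −αΔT+βΔS = −(1.8 × 10⁻⁴)(-1.9)+(7.3 × 10⁻⁴)(-0.38) = 6.5 × 10⁻⁵ → stable
The 123–155 m interval has Δρ < 0: lighter water underlies denser water.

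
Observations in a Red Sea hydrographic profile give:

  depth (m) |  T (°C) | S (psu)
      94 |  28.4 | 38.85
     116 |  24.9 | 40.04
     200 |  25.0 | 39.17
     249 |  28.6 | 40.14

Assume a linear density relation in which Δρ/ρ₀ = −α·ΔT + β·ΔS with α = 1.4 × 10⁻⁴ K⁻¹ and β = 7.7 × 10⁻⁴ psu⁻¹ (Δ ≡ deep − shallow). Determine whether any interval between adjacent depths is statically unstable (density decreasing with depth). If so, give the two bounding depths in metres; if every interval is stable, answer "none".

Evaluate Δρ/ρ₀ = −αΔT + βΔS across each adjacent pair:
  94–116 m: −αΔT+βΔS = −(1.4 × 10⁻⁴)(-3.5)+(7.7 × 10⁻⁴)(+1.19) = 1.4 × 10⁻³ → stable
  116–200 m: −αΔT+βΔS = −(1.4 × 10⁻⁴)(+0.1)+(7.7 × 10⁻⁴)(-0.87) = -6.8 × 10⁻⁴ → UNSTABLE
  200–249 m: −αΔT+βΔS = −(1.4 × 10⁻⁴)(+3.6)+(7.7 × 10⁻⁴)(+0.97) = 2.4 × 10⁻⁴ → stable
The 116–200 m interval has Δρ < 0: lighter water underlies denser water.

116–200 m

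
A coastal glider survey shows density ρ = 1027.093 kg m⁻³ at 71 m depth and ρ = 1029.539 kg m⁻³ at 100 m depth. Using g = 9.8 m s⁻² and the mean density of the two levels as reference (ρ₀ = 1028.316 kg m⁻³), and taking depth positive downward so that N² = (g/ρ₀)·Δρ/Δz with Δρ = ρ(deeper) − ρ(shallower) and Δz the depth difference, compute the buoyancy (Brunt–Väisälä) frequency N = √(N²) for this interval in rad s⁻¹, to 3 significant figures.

0.0284 rad s⁻¹

Δρ = 1029.539 − 1027.093 = 2.446 kg m⁻³ over Δz = 100 − 71 = 29 m.
N² = (9.8/1028.316) × (2.446/29) = 8.0382 × 10⁻⁴ s⁻².
N = √(8.0382 × 10⁻⁴) = 0.028352 rad s⁻¹ ≈ 0.0284 rad s⁻¹.
Since Δρ > 0 the layer is stably stratified.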